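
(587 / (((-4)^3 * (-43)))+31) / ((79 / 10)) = 429495 / 108704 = 3.95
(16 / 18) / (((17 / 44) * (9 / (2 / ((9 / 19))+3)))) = 1.85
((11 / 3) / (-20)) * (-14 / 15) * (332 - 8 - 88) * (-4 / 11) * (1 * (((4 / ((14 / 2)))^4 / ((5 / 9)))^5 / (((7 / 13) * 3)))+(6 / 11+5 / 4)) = -26.37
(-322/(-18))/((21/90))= 230/3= 76.67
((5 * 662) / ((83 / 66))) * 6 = 1310760 / 83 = 15792.29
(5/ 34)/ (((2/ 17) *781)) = 0.00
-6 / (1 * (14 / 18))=-54 / 7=-7.71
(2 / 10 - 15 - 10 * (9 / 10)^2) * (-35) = 1603 / 2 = 801.50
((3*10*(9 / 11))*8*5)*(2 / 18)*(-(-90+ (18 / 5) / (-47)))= 5080320 / 517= 9826.54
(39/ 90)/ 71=13/ 2130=0.01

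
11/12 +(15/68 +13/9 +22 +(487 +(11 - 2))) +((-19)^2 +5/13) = 881.97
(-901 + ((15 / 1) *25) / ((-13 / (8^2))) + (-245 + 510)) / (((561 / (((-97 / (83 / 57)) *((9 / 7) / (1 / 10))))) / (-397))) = -2124860384520 / 1412411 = -1504420.73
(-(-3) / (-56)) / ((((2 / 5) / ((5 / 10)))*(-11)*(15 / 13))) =13 / 2464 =0.01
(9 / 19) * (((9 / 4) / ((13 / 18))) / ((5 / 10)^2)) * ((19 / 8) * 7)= 5103 / 52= 98.13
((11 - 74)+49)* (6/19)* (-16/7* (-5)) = -960/19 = -50.53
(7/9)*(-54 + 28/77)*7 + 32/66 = -28862/99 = -291.54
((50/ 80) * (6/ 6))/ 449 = 5/ 3592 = 0.00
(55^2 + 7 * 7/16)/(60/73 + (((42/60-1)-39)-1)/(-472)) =1043349215/312619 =3337.45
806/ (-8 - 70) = -31/ 3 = -10.33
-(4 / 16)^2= -1 / 16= -0.06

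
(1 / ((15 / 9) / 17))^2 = 2601 / 25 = 104.04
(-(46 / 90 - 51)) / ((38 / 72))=9088 / 95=95.66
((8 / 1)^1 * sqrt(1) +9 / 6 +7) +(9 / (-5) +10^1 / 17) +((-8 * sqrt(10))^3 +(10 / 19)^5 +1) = -16174.53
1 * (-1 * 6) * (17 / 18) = -17 / 3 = -5.67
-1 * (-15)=15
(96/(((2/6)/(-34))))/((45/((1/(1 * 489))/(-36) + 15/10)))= -1436432/4401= -326.39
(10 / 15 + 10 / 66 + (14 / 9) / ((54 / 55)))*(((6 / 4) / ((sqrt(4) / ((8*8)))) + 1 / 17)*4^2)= 83948384 / 45441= 1847.41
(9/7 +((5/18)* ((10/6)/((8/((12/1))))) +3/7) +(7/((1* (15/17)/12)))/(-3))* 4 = -36949/315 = -117.30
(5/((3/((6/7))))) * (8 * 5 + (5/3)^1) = 1250/21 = 59.52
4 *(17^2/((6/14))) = 8092/3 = 2697.33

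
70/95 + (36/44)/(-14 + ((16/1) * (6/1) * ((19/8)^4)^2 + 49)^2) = 400183050400590389240810/543105568337009933993881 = 0.74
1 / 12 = 0.08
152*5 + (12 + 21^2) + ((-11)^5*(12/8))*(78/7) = -18834476/7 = -2690639.43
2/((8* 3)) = 0.08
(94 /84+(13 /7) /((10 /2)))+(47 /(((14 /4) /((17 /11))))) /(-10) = -193 /330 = -0.58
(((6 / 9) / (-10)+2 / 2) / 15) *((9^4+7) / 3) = 91952 / 675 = 136.23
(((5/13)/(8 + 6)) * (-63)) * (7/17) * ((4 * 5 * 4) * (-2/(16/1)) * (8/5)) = 2520/221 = 11.40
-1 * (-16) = 16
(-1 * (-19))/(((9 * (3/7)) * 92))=133/2484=0.05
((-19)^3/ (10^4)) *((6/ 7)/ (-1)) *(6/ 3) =20577/ 17500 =1.18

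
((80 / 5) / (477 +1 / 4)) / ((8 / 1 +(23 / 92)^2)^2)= 16384 / 31767669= 0.00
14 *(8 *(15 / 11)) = 1680 / 11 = 152.73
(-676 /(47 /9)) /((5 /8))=-48672 /235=-207.11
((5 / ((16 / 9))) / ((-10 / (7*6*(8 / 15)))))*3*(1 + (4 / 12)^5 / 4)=-6811 / 360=-18.92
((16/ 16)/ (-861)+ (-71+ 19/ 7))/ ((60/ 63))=-11759/ 164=-71.70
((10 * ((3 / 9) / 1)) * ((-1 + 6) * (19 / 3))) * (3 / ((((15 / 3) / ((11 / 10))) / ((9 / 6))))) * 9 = 940.50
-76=-76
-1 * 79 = -79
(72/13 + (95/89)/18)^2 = 13590663241/433722276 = 31.33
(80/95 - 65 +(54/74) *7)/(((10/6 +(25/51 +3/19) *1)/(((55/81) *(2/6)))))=-38813720/6722271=-5.77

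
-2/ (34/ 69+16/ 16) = -138/ 103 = -1.34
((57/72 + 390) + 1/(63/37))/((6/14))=197255/216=913.22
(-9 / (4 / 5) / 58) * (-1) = 45 / 232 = 0.19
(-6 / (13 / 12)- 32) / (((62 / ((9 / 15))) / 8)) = -5856 / 2015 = -2.91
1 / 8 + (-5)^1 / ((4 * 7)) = -0.05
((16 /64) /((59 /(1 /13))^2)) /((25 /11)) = 11 /58828900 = 0.00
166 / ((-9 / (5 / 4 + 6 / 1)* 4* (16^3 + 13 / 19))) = -45733 / 5604264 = -0.01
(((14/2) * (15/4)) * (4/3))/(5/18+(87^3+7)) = 0.00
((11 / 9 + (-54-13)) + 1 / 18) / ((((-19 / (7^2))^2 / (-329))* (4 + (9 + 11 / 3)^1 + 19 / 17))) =15886262119 / 1964562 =8086.41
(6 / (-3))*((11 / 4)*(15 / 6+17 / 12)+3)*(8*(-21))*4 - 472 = 18036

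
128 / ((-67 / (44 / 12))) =-1408 / 201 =-7.00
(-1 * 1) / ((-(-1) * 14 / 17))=-17 / 14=-1.21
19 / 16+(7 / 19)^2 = 7643 / 5776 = 1.32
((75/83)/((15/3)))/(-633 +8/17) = -255/892499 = -0.00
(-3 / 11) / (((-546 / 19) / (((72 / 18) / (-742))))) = -19 / 371371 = -0.00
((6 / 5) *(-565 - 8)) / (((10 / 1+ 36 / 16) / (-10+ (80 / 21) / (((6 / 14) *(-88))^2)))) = 9981278 / 17787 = 561.16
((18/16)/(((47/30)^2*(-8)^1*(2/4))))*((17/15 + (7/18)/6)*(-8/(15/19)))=12293/8836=1.39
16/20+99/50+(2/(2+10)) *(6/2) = 82/25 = 3.28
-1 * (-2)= 2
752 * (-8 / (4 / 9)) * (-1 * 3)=40608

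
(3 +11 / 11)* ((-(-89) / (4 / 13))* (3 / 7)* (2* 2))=13884 / 7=1983.43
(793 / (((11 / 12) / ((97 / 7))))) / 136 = 230763 / 2618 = 88.14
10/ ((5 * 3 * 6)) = 1/ 9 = 0.11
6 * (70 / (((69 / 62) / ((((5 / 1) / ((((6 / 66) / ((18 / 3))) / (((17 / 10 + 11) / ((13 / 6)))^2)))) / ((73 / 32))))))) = 532222935552 / 283751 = 1875668.93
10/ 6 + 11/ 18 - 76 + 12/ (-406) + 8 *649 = 18702079/ 3654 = 5118.25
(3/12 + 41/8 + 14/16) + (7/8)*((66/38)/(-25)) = 23519/3800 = 6.19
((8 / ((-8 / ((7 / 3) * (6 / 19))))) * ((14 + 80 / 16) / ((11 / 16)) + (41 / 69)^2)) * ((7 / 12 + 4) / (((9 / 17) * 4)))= -872171825 / 19539144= -44.64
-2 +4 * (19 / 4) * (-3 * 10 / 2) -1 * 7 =-294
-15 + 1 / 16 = -14.94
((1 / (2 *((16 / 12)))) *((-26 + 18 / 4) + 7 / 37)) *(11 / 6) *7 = -121429 / 1184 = -102.56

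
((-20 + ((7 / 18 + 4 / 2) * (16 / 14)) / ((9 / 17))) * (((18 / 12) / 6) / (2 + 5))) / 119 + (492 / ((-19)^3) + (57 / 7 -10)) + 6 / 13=-61983766513 / 42114554937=-1.47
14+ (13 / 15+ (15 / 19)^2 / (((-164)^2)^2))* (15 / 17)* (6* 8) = 14069215362157 / 277467124112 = 50.71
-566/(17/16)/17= -9056/289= -31.34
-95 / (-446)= 95 / 446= 0.21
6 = 6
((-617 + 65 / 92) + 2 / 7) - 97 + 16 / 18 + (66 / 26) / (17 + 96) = -6063019561 / 8514324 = -712.10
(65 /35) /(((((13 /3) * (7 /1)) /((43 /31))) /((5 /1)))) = 645 /1519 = 0.42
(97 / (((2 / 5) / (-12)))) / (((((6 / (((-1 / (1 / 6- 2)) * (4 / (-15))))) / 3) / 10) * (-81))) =-7760 / 297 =-26.13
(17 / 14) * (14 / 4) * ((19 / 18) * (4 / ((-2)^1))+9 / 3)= 34 / 9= 3.78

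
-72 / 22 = -3.27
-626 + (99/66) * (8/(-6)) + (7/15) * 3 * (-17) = -3259/5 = -651.80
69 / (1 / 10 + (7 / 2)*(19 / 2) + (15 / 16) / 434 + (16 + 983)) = 2395680 / 35843267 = 0.07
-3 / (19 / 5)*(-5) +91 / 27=3754 / 513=7.32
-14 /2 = -7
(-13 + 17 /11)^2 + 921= 127317 /121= 1052.21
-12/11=-1.09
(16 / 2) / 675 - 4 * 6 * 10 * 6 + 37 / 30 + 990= -605819 / 1350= -448.75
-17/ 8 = -2.12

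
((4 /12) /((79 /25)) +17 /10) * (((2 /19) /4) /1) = 4279 /90060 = 0.05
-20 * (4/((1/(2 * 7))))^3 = -3512320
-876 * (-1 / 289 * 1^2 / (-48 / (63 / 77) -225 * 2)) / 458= -657 / 50496103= -0.00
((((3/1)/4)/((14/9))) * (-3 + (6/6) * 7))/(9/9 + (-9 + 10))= 0.96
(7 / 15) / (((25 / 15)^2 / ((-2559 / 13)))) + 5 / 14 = -744221 / 22750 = -32.71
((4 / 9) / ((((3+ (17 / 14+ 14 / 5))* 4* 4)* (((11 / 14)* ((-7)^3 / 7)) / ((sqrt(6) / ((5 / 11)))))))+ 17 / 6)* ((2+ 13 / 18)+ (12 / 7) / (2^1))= 7667 / 756 - 451* sqrt(6) / 556794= 10.14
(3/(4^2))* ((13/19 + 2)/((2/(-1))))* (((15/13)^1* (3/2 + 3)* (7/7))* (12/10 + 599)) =-12397131/15808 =-784.23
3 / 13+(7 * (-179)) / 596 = -14501 / 7748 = -1.87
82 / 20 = 41 / 10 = 4.10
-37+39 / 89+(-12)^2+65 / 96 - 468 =-3074855 / 8544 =-359.88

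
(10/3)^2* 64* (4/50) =512/9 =56.89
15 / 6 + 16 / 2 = 10.50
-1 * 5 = -5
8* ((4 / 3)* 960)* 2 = 20480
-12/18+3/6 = -1/6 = -0.17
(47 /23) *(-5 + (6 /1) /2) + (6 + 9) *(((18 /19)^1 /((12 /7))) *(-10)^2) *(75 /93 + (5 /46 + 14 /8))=59747143 /27094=2205.18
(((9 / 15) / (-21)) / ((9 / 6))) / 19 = -2 / 1995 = -0.00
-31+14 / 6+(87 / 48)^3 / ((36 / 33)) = -1140745 / 49152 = -23.21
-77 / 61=-1.26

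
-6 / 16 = -3 / 8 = -0.38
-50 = -50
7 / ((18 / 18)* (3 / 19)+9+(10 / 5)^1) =133 / 212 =0.63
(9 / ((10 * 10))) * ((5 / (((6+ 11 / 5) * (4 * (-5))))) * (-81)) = 729 / 3280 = 0.22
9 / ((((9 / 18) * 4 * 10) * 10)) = 9 / 200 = 0.04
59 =59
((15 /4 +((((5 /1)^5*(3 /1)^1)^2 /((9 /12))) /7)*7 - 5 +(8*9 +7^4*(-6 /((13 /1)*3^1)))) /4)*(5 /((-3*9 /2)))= -30468672355 /2808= -10850666.79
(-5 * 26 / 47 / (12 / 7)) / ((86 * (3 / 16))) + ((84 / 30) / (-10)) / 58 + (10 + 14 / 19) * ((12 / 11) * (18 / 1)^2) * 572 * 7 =7614381451478263 / 501106950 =15195122.42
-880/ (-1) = 880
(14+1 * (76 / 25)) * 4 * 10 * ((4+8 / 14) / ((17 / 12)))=1308672 / 595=2199.45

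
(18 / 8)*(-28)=-63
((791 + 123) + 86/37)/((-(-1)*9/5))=169520/333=509.07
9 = 9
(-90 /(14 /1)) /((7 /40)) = -1800 /49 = -36.73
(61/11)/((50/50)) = 61/11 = 5.55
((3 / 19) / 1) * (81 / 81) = 3 / 19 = 0.16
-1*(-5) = 5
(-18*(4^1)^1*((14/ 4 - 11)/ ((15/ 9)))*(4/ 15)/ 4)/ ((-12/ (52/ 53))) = -468/ 265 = -1.77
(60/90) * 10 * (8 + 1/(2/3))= 190/3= 63.33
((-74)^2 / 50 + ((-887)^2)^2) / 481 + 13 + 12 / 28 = 108325956537691 / 84175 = 1286913650.58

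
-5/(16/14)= -35/8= -4.38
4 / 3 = 1.33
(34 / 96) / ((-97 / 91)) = -1547 / 4656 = -0.33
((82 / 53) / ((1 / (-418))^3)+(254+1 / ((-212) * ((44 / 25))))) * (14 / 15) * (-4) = 7378234078159 / 17490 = 421854435.57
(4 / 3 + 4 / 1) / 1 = 5.33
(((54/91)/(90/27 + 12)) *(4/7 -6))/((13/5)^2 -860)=76950/312520481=0.00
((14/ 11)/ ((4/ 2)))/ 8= 7/ 88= 0.08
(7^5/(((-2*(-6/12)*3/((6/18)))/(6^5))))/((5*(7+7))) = 1037232/5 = 207446.40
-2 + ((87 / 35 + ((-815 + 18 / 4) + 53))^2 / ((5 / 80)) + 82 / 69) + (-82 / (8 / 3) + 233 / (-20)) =770927331016 / 84525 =9120701.93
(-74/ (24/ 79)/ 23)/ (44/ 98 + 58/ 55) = -7877485/ 1118352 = -7.04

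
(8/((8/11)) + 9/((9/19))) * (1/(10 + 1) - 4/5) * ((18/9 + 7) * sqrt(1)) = -2106/11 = -191.45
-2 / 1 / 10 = -1 / 5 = -0.20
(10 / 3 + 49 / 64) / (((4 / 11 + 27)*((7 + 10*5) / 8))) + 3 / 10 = 660937 / 2058840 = 0.32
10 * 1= 10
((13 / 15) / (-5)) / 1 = -13 / 75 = -0.17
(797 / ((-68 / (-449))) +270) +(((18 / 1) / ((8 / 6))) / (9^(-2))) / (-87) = 10885391 / 1972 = 5519.98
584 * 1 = 584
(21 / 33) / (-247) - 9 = -24460 / 2717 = -9.00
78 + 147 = 225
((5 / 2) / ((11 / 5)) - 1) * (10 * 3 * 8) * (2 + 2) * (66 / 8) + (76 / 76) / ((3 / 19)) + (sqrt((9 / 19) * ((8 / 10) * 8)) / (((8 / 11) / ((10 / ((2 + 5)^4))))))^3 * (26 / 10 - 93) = 3259 / 3 - 32487048 * sqrt(190) / 4996704679561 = 1086.33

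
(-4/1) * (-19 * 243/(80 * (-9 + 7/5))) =-243/8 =-30.38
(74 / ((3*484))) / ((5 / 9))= 111 / 1210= 0.09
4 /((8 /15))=15 /2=7.50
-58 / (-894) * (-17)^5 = -92116.00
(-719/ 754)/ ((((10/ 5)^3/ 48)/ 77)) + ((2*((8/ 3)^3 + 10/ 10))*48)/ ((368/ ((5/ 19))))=-651196007/ 1482741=-439.18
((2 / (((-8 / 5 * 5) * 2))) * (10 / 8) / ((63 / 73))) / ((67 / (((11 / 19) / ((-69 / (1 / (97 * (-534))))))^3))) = -485815 / 42297274080097033420788390144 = -0.00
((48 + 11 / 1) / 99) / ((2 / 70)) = 2065 / 99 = 20.86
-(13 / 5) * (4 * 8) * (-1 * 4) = 1664 / 5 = 332.80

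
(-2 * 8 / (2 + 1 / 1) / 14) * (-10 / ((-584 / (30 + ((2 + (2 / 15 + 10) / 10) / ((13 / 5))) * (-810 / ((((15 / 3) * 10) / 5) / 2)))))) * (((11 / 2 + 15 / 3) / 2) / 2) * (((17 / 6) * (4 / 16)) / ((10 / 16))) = 3.06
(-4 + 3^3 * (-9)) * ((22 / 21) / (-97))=5434 / 2037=2.67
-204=-204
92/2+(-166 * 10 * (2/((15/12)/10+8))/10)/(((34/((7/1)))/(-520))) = 75150/17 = 4420.59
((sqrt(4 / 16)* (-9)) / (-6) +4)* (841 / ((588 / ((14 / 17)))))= 15979 / 2856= 5.59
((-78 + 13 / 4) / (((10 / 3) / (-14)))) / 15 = 2093 / 100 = 20.93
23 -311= -288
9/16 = 0.56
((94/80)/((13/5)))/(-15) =-47/1560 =-0.03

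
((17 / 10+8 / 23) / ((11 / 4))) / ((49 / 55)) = 942 / 1127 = 0.84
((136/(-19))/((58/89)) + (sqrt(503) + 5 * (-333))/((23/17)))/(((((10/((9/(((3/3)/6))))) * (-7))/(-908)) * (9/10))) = -12246521064/12673 + 92616 * sqrt(503)/161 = -953445.82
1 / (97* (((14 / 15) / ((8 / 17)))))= 60 / 11543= 0.01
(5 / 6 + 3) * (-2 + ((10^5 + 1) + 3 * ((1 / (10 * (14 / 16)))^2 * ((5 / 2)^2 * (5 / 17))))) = 638627407 / 1666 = 383329.78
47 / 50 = 0.94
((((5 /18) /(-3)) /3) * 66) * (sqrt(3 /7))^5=-55 * sqrt(21) /1029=-0.24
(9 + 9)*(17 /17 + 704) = 12690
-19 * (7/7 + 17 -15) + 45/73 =-4116/73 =-56.38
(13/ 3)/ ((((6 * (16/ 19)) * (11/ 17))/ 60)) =20995/ 264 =79.53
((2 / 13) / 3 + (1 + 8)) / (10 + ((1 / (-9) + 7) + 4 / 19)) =20121 / 38012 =0.53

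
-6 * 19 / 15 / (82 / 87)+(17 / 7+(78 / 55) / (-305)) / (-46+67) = -803565016 / 101102925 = -7.95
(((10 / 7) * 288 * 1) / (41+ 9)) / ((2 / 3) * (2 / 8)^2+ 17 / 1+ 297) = 6912 / 263795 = 0.03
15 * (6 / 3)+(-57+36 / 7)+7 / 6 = -20.69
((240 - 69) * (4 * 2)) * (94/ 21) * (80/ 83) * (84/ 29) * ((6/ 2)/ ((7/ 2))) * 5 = 1234483200/ 16849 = 73267.45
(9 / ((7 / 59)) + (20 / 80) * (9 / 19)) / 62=40419 / 32984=1.23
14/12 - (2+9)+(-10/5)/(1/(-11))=73/6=12.17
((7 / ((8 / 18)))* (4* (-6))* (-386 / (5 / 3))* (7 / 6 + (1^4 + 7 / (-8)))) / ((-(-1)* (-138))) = -376929 / 460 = -819.41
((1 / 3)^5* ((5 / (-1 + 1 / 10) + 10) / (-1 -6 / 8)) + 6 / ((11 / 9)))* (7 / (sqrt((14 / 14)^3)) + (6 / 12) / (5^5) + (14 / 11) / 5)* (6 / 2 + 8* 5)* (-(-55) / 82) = 8845979708749 / 8630448750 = 1024.97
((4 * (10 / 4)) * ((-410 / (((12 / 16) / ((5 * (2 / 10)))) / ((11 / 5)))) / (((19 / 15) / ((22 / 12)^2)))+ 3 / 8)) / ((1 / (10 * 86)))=-4692554525 / 171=-27441839.33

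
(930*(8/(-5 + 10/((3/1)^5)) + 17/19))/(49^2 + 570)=-3059886/13604209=-0.22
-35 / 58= -0.60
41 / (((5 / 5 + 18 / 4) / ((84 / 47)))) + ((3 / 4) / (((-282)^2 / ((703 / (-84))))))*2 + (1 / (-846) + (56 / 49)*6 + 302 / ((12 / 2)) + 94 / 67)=11239701037 / 156291168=71.92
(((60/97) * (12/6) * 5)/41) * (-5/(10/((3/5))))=-180/3977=-0.05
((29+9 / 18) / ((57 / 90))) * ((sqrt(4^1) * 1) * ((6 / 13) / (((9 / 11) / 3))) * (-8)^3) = -19937280 / 247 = -80717.73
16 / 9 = 1.78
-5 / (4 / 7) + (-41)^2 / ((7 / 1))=6479 / 28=231.39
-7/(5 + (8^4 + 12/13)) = -91/53325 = -0.00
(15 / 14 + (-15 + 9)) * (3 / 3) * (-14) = 69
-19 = -19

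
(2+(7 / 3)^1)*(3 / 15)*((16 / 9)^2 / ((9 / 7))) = 23296 / 10935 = 2.13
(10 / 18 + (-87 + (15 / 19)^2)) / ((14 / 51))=-312.63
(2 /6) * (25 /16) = 25 /48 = 0.52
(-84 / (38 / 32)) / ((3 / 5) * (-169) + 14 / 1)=6720 / 8303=0.81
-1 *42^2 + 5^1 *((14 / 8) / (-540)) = -762055 / 432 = -1764.02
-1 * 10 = -10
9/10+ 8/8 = 19/10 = 1.90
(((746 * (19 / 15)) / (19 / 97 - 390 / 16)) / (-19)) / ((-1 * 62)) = -289448 / 8724795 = -0.03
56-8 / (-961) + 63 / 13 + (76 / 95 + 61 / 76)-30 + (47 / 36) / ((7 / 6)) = 33.58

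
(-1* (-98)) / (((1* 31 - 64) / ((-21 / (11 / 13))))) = 8918 / 121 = 73.70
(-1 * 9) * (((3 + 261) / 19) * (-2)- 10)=6462 / 19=340.11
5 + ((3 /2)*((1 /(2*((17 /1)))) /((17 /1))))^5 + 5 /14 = 77414165777243301 /14450644278418432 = 5.36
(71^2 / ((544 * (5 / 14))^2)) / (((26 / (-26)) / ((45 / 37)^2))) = -20007729 / 101284096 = -0.20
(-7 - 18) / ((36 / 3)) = -25 / 12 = -2.08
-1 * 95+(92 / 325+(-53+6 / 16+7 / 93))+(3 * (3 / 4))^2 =-68769929 / 483600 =-142.20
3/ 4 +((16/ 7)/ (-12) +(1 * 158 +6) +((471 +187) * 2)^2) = 145489727/ 84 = 1732020.56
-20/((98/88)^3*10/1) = -1.45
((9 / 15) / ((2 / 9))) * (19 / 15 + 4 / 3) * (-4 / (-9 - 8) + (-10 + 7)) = -16497 / 850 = -19.41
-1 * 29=-29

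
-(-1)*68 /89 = 68 /89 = 0.76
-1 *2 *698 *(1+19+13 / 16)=-116217 / 4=-29054.25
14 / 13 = 1.08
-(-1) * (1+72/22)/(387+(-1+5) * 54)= 0.01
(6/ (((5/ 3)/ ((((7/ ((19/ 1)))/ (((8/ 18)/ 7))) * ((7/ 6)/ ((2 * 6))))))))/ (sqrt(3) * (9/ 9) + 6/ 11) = -33957/ 82840 + 124509 * sqrt(3)/ 165680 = 0.89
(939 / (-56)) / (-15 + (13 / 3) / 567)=228177 / 204016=1.12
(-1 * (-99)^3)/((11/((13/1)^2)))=14907321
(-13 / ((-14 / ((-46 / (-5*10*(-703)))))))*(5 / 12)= -299 / 590520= -0.00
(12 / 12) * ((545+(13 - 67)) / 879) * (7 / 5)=3437 / 4395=0.78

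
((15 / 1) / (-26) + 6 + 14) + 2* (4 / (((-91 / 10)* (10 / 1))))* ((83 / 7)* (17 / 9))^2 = -17824321 / 722358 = -24.68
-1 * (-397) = 397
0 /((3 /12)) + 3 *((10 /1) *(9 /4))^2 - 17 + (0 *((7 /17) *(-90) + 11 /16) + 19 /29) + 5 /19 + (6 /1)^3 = 3787945 /2204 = 1718.67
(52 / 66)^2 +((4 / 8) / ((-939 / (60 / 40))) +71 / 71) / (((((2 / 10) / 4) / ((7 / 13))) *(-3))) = -13143311 / 4431141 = -2.97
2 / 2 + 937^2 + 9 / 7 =6145799 / 7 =877971.29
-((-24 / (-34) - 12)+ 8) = 56 / 17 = 3.29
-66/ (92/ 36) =-594/ 23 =-25.83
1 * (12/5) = 2.40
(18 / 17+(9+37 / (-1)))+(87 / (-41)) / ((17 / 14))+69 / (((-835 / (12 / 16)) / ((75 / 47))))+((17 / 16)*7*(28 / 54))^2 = -3551741793647 / 255243451968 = -13.92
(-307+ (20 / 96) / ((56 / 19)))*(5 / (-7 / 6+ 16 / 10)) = -10312825 / 2912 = -3541.49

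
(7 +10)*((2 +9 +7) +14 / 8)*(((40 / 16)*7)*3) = 17626.88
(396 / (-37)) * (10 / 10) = -396 / 37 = -10.70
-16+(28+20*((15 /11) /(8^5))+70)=7389259 /90112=82.00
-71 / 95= -0.75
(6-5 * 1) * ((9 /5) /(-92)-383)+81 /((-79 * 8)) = -27847177 /72680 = -383.15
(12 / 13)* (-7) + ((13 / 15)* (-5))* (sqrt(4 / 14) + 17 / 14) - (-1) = -5855 / 546 - 13* sqrt(14) / 21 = -13.04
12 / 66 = 2 / 11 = 0.18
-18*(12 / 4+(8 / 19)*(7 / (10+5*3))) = -56.12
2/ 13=0.15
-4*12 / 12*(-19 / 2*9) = 342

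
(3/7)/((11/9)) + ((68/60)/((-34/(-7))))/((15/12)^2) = 0.50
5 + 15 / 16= 95 / 16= 5.94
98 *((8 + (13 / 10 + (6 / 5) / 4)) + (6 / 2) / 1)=6174 / 5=1234.80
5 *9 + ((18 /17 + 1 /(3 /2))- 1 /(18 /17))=14009 /306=45.78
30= 30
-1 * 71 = -71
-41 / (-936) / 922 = 41 / 862992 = 0.00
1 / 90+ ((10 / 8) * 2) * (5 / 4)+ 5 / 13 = 16477 / 4680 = 3.52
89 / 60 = 1.48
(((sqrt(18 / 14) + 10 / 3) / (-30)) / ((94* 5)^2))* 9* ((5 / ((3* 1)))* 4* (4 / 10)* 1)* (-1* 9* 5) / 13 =27* sqrt(7) / 5025475 + 6 / 143585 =0.00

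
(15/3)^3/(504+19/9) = 225/911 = 0.25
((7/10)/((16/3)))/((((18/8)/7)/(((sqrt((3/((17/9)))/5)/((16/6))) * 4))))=147 * sqrt(255)/6800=0.35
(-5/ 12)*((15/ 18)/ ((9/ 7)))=-0.27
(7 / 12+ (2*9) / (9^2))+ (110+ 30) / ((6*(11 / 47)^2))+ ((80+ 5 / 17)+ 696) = 89090305 / 74052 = 1203.08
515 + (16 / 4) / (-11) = 514.64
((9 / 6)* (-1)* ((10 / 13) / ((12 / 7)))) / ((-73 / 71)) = 2485 / 3796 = 0.65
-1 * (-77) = 77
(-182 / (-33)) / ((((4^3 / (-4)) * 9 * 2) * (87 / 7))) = -637 / 413424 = -0.00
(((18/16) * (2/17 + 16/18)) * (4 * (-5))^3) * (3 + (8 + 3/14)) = -1727000/17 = -101588.24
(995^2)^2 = 980149500625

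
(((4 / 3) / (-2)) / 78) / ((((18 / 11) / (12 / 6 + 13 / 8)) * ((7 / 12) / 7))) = -319 / 1404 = -0.23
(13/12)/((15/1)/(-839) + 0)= -60.59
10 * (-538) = -5380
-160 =-160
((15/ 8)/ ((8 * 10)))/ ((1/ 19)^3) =160.76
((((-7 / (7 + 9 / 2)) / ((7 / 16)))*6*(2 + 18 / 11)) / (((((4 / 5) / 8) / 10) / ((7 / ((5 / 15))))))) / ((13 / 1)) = -16128000 / 3289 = -4903.62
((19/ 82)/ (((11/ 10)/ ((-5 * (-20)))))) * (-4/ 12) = -9500/ 1353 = -7.02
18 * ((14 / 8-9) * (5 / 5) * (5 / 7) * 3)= -3915 / 14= -279.64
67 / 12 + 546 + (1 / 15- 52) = 9993 / 20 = 499.65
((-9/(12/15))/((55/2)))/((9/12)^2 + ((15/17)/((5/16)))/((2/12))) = -136/5819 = -0.02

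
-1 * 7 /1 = -7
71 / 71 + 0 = 1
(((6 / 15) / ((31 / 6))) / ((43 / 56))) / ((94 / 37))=12432 / 313255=0.04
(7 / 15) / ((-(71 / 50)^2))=-0.23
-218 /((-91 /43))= 9374 /91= 103.01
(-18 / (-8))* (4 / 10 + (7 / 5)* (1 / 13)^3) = 39609 / 43940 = 0.90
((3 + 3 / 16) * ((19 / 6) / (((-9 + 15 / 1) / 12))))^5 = 3515706497843 / 1048576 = 3352838.99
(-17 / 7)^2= 289 / 49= 5.90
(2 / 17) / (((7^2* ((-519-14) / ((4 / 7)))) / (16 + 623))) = -5112 / 3107923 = -0.00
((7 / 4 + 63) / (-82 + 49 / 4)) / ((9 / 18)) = -518 / 279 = -1.86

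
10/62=5/31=0.16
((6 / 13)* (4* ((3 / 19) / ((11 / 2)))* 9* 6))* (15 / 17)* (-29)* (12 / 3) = -13530240 / 46189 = -292.93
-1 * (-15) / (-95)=-3 / 19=-0.16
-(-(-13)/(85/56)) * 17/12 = -182/15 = -12.13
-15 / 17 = -0.88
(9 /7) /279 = 1 /217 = 0.00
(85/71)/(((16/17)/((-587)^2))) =497902205/1136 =438294.19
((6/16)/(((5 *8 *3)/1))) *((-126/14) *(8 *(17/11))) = -0.35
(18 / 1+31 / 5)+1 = 126 / 5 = 25.20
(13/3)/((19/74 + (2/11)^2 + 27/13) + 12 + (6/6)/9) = 4539678/15167255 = 0.30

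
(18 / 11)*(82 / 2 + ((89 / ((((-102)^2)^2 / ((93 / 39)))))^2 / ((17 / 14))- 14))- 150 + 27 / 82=-44485436936316969139057 / 421707224480666275008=-105.49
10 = 10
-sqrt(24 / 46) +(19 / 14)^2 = 361 / 196 - 2*sqrt(69) / 23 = 1.12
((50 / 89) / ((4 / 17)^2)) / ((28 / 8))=7225 / 2492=2.90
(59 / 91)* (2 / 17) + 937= 1449657 / 1547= 937.08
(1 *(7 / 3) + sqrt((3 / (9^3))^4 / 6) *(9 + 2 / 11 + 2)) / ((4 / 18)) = 41 *sqrt(6) / 288684 + 21 / 2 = 10.50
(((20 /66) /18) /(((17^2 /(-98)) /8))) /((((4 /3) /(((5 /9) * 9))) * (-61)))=4900 /1745271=0.00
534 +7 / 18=9619 / 18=534.39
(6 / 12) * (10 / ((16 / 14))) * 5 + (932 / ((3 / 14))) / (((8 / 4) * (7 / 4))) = 30349 / 24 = 1264.54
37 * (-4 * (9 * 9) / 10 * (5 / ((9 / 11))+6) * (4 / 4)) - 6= -72624 / 5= -14524.80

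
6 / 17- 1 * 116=-1966 / 17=-115.65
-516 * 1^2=-516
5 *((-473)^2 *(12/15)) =894916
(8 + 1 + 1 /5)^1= 9.20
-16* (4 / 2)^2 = -64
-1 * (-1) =1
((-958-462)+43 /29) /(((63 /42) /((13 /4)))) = -3073.45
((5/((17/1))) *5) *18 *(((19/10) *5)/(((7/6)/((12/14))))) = 153900/833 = 184.75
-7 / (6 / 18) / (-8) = 21 / 8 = 2.62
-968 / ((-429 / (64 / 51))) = 5632 / 1989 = 2.83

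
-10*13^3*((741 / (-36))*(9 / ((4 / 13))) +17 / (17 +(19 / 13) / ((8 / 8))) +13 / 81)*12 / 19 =4277952263 / 513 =8339088.23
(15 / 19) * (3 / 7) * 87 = 3915 / 133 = 29.44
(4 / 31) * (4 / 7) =16 / 217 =0.07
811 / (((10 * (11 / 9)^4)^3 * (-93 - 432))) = -76350118028697 / 549224965926175000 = -0.00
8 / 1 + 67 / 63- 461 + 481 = 1831 / 63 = 29.06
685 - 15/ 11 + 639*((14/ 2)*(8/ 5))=431224/ 55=7840.44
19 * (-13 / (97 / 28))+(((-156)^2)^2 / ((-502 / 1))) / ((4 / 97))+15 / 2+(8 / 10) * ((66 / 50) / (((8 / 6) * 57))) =-3308616664720223 / 115648250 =-28609310.26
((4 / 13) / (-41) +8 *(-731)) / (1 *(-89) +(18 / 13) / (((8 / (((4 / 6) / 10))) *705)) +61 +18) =14649843600 / 25050959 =584.80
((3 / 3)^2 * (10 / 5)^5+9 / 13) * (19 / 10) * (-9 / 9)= -1615 / 26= -62.12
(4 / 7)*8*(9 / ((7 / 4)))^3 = 1492992 / 2401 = 621.82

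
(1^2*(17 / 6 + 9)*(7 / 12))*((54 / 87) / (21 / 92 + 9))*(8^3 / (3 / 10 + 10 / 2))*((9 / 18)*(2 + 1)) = 29263360 / 434971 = 67.28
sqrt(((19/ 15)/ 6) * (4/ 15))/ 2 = sqrt(114)/ 90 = 0.12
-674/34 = -337/17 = -19.82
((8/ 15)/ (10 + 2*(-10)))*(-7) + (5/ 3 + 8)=251/ 25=10.04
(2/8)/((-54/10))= -5/108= -0.05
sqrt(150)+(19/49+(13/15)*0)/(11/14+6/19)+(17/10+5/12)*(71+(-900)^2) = 5*sqrt(6)+211004907187/123060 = 1714662.88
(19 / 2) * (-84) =-798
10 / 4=2.50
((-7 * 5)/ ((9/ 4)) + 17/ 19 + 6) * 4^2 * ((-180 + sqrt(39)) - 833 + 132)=20876176/ 171 - 23696 * sqrt(39)/ 171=121217.51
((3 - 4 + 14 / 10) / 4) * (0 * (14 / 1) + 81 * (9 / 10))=729 / 100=7.29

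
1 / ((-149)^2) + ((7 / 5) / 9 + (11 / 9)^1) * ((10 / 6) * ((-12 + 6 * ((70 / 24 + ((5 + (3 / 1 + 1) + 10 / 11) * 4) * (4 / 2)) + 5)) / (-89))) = -7739131162 / 586839033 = -13.19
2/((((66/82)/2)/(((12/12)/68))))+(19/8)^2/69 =127859/825792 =0.15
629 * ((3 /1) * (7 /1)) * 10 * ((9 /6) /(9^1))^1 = 22015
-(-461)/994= 461/994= 0.46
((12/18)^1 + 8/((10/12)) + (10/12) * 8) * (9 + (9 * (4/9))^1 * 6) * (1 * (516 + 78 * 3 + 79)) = 2316226/5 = 463245.20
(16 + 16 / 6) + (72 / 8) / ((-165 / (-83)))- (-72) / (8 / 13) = 23132 / 165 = 140.19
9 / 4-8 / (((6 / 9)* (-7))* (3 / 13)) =271 / 28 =9.68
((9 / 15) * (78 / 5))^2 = 54756 / 625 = 87.61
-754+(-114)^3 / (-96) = 58715 / 4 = 14678.75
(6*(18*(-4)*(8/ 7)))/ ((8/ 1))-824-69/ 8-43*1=-52491/ 56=-937.34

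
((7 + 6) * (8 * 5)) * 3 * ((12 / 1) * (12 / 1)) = 224640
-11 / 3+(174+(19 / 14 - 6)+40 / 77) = 76789 / 462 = 166.21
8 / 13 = 0.62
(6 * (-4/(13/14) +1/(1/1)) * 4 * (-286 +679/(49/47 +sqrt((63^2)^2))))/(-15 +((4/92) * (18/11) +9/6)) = -82887721103/49055370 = -1689.68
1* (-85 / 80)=-17 / 16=-1.06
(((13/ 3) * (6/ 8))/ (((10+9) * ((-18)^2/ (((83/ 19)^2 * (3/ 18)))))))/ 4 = 89557/ 213342336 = 0.00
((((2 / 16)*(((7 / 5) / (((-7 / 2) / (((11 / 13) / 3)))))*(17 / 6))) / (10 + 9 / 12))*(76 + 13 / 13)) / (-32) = 14399 / 1609920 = 0.01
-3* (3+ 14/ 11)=-12.82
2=2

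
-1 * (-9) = 9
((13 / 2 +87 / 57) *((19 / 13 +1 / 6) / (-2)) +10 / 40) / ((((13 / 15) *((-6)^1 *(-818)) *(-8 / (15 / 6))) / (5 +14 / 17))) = 30733725 / 11430954496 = 0.00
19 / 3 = 6.33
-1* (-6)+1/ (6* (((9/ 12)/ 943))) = 1940/ 9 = 215.56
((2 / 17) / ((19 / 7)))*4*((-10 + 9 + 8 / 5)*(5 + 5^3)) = 4368 / 323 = 13.52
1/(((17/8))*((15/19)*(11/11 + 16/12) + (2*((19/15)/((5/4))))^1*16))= 11400/830161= 0.01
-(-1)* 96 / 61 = 96 / 61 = 1.57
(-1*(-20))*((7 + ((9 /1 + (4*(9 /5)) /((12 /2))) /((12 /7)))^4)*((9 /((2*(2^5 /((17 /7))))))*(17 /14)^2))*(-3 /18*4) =-424596734517 /50176000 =-8462.15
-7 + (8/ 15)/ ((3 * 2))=-311/ 45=-6.91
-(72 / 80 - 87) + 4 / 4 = 871 / 10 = 87.10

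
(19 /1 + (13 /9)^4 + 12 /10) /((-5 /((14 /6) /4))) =-2819131 /984150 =-2.86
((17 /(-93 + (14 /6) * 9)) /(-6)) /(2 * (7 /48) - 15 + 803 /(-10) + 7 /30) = -5 /12042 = -0.00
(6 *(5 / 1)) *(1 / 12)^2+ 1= 29 / 24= 1.21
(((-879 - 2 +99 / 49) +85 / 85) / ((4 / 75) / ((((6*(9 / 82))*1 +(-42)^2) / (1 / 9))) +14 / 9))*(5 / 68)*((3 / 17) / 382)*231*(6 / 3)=-1040001608460375 / 117415117234408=-8.86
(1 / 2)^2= 1 / 4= 0.25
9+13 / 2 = 15.50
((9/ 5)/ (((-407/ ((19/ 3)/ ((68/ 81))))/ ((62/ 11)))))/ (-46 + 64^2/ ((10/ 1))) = -15903/ 30748036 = -0.00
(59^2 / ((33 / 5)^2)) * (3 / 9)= 87025 / 3267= 26.64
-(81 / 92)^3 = -531441 / 778688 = -0.68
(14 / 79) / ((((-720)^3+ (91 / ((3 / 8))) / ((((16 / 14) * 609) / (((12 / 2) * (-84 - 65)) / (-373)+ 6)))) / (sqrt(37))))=-2611 * sqrt(37) / 5499249364866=-0.00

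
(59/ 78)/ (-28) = -0.03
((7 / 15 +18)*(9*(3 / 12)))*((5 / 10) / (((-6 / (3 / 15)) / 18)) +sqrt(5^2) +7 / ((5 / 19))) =260103 / 200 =1300.52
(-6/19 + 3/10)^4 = 81/1303210000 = 0.00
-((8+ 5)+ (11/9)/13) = -1532/117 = -13.09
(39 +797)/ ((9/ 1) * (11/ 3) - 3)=418/ 15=27.87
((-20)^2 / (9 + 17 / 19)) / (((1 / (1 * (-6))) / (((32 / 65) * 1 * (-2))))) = 145920 / 611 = 238.82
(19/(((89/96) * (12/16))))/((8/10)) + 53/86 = 266157/7654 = 34.77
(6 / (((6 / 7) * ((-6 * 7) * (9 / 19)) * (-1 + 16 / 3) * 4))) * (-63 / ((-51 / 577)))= -76741 / 5304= -14.47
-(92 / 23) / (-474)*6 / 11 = 4 / 869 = 0.00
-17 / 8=-2.12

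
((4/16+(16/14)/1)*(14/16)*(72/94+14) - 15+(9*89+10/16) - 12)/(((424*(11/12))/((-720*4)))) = -160933770/27401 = -5873.28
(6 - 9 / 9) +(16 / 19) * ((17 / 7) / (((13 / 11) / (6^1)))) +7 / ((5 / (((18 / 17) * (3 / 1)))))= 2914307 / 146965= 19.83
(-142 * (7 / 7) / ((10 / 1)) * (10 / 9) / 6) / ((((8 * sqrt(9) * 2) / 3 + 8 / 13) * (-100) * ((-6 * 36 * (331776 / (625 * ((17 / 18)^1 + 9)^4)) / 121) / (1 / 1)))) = -2866415898278075 / 175495605123022848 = -0.02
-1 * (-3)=3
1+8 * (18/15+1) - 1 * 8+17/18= 1039/90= 11.54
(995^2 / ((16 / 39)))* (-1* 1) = -38610975 / 16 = -2413185.94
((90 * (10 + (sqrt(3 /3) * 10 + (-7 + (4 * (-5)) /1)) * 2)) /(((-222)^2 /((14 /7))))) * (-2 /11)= 240 /15059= 0.02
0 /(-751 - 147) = 0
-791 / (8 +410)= -791 / 418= -1.89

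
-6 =-6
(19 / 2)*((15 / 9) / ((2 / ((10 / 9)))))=475 / 54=8.80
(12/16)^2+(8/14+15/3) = 6.13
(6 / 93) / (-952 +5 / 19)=-38 / 560573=-0.00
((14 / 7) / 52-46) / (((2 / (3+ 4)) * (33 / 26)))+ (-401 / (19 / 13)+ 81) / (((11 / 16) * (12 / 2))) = -72573 / 418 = -173.62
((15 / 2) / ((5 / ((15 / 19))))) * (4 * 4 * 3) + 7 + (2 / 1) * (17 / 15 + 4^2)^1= 27961 / 285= 98.11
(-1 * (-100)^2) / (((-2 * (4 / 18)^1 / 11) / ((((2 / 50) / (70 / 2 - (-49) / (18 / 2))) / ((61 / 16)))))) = 356400 / 5551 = 64.20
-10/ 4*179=-895/ 2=-447.50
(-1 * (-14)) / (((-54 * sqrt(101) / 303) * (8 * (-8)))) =7 * sqrt(101) / 576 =0.12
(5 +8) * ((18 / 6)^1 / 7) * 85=3315 / 7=473.57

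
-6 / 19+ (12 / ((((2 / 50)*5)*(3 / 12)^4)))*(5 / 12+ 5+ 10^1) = 4499194 / 19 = 236799.68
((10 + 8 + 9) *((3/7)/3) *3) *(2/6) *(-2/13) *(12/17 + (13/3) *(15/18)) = -3963/1547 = -2.56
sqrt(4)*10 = 20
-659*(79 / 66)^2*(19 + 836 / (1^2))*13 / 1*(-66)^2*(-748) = 34194059422380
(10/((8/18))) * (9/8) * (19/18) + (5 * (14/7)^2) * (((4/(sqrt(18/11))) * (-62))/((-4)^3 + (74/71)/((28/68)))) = 855/32 + 123256 * sqrt(22)/9165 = 89.80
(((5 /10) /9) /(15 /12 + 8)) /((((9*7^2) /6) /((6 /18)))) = 4 /146853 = 0.00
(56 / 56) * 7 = 7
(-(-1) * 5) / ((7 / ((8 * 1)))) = 40 / 7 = 5.71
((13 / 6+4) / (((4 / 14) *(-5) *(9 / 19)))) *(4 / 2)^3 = -9842 / 135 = -72.90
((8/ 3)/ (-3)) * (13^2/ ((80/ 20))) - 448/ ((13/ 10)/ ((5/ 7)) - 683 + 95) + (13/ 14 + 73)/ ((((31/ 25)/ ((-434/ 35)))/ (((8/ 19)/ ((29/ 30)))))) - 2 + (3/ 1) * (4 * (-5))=-61160940464/ 145343331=-420.80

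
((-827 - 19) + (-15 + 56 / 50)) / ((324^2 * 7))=-3071 / 2624400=-0.00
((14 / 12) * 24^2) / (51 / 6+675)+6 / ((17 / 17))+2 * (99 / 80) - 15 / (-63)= 11134033 / 1148280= 9.70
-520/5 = -104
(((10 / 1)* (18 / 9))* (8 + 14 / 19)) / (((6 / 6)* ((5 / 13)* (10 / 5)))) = 4316 / 19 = 227.16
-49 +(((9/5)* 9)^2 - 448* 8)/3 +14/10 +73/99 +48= -2737472/2475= -1106.05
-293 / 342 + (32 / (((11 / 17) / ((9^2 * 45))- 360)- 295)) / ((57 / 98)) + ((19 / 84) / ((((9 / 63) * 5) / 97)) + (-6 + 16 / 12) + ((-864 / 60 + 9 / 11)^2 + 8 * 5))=19698296931811 / 78927344100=249.58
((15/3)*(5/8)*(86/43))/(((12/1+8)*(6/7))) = 35/96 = 0.36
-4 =-4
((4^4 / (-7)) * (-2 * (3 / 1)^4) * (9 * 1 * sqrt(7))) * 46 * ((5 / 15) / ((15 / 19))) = 36246528 * sqrt(7) / 35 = 2739979.97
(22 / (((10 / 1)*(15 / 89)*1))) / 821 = 979 / 61575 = 0.02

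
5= 5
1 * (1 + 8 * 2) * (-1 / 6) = -17 / 6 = -2.83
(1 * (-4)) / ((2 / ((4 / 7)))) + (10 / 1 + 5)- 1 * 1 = 90 / 7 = 12.86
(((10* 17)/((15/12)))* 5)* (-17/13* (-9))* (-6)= -48018.46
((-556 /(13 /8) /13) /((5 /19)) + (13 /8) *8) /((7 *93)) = -24509 /183365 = -0.13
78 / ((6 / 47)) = 611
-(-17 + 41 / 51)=826 / 51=16.20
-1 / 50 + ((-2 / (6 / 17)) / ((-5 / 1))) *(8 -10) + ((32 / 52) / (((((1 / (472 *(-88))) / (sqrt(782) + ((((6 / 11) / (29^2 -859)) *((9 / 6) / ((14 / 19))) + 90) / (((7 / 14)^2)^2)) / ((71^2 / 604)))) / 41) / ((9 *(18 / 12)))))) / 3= -55950243457287133 / 68809650 -61307136 *sqrt(782) / 13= -944993839.13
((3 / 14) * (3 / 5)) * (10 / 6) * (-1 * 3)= -9 / 14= -0.64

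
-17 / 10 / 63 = -17 / 630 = -0.03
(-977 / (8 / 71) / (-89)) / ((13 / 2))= 14.99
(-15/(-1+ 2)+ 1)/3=-14/3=-4.67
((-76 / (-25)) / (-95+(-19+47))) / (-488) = 19 / 204350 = 0.00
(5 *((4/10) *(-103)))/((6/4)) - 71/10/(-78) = -35683/260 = -137.24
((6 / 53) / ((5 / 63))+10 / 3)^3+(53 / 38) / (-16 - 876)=1836519469355009 / 17031379923000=107.83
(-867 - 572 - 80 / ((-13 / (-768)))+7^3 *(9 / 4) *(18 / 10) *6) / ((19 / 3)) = 846201 / 2470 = 342.59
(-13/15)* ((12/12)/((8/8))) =-13/15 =-0.87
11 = 11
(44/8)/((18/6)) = 11/6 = 1.83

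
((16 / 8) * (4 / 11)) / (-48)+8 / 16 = 0.48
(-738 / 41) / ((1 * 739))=-18 / 739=-0.02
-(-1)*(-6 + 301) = 295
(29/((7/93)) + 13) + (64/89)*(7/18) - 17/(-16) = 35851415/89712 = 399.63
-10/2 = -5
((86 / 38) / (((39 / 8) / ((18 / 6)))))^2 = 118336 / 61009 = 1.94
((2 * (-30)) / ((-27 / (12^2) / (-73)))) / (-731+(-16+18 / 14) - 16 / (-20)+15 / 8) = 6540800 / 208051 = 31.44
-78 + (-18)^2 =246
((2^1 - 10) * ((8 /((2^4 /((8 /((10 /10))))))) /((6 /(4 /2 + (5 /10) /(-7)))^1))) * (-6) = 432 /7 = 61.71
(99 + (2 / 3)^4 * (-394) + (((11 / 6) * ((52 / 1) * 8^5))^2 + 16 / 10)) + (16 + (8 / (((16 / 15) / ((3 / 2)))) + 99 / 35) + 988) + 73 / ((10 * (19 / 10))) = 420519440542526285 / 43092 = 9758642916145.14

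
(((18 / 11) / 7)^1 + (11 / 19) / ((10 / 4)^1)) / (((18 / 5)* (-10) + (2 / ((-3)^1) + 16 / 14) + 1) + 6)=-10212 / 625955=-0.02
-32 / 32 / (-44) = 1 / 44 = 0.02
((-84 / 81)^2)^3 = 481890304 / 387420489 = 1.24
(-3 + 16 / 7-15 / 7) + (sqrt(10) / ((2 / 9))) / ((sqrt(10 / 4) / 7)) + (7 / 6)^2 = 15499 / 252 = 61.50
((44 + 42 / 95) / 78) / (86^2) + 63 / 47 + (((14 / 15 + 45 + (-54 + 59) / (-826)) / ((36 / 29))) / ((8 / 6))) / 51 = 245390663060911 / 130210029671904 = 1.88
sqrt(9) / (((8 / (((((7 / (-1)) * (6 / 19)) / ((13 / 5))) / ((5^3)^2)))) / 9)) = -567 / 3087500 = -0.00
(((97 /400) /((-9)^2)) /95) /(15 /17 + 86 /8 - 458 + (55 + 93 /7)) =-11543 /138484606500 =-0.00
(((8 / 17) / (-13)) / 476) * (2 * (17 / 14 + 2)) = -90 / 184093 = -0.00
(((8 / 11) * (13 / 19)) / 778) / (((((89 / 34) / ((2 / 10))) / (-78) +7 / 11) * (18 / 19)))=22984 / 15951723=0.00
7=7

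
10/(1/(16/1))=160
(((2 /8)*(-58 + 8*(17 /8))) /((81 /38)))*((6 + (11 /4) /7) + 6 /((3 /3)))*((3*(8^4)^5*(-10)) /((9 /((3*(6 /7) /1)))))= 779124176686976566558720 /1323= 588907163028704887799.49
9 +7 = 16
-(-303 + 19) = 284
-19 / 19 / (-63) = 1 / 63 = 0.02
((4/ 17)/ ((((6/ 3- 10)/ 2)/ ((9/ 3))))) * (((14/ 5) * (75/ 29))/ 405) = -14/ 4437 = -0.00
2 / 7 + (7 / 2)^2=351 / 28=12.54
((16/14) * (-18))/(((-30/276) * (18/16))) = 5888/35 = 168.23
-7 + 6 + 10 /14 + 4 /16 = -1 /28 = -0.04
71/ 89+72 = 6479/ 89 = 72.80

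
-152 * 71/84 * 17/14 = -22933/147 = -156.01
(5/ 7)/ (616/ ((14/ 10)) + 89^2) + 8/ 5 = 468241/ 292635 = 1.60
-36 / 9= -4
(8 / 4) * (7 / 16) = 7 / 8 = 0.88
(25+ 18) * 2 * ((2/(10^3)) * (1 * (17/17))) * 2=43/125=0.34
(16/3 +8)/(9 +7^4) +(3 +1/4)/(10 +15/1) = 9799/72300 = 0.14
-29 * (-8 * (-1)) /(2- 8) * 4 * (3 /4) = 116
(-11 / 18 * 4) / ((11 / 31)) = -62 / 9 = -6.89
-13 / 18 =-0.72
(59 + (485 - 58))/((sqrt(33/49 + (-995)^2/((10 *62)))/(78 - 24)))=367416 *sqrt(300896447)/9706337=656.62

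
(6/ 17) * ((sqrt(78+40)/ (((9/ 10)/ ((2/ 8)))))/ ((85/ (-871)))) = -871 * sqrt(118)/ 867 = -10.91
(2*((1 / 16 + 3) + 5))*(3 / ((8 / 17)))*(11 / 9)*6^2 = 72369 / 16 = 4523.06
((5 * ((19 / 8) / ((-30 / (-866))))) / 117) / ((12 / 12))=8227 / 2808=2.93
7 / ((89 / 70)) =490 / 89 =5.51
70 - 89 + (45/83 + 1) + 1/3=-4264/249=-17.12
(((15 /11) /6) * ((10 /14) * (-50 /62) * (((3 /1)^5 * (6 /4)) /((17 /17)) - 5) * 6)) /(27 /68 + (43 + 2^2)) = -45836250 /7693301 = -5.96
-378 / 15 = -126 / 5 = -25.20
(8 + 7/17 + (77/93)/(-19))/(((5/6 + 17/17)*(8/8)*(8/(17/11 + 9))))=662708/110143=6.02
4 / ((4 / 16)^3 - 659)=-256 / 42175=-0.01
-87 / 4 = -21.75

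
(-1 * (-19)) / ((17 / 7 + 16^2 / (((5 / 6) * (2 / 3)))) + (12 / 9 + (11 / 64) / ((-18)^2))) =725760 / 17745307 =0.04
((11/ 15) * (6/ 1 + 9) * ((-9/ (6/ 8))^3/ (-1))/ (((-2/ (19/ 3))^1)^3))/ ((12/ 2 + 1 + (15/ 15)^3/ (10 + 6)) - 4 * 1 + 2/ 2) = -9657472/ 65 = -148576.49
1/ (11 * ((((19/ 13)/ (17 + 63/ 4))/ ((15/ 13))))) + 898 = 752693/ 836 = 900.35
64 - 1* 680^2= -462336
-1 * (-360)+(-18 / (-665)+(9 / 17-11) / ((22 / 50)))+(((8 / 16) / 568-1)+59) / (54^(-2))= 5985028371899 / 35316820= 169466.80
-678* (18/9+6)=-5424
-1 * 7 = -7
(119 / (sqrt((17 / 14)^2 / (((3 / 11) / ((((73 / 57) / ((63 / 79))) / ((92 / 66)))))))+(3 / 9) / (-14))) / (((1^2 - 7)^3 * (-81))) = 0.00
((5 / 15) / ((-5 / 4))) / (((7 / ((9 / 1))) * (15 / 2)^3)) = -32 / 39375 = -0.00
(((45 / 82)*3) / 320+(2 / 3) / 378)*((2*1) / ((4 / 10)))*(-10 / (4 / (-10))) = 2569625 / 2975616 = 0.86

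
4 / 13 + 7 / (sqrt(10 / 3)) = 4 / 13 + 7 * sqrt(30) / 10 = 4.14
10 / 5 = 2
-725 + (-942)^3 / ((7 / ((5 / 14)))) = -2089777745 / 49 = -42648525.41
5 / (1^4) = 5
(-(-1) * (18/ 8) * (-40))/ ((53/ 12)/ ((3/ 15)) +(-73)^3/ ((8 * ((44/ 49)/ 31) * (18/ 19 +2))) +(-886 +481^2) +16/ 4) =760320/ 2864478121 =0.00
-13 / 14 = -0.93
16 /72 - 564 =-5074 /9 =-563.78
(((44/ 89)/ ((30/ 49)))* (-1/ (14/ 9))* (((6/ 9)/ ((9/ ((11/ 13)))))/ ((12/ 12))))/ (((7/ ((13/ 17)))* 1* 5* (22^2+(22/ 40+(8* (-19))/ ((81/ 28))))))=-8712/ 5294372815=-0.00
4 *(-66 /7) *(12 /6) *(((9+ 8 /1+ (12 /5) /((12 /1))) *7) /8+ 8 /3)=-46772 /35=-1336.34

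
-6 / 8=-3 / 4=-0.75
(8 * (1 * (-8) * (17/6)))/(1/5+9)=-1360/69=-19.71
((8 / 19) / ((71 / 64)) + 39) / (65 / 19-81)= -53123 / 104654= -0.51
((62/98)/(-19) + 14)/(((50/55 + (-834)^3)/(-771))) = 110278443/5940739613354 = 0.00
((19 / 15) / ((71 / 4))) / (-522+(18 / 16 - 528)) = -608 / 8936415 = -0.00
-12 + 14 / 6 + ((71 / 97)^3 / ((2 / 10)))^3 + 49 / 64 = -198870861997875211853 / 145964363261676521664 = -1.36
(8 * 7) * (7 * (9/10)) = 1764/5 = 352.80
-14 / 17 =-0.82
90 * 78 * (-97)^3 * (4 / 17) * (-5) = 128139289200 / 17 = 7537605247.06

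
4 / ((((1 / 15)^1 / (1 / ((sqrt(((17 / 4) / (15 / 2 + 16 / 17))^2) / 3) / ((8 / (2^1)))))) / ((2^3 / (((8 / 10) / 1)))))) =14300.35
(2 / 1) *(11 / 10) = 11 / 5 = 2.20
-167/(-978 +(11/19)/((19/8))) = 60287/352970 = 0.17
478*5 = 2390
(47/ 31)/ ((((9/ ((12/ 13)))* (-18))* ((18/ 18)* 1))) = -94/ 10881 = -0.01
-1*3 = -3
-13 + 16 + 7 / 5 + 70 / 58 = 813 / 145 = 5.61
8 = 8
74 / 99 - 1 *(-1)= 173 / 99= 1.75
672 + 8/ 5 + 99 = 3863/ 5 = 772.60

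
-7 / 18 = -0.39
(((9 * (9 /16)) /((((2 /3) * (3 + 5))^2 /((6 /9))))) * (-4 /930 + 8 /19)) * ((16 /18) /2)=16569 /753920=0.02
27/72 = 3/8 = 0.38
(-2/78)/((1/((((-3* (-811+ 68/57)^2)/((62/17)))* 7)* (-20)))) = -81789593690/42237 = -1936444.20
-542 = -542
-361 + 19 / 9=-3230 / 9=-358.89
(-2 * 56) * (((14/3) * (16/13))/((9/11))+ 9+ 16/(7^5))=-1512182032/842751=-1794.34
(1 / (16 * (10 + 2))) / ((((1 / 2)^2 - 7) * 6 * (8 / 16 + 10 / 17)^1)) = -17 / 143856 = -0.00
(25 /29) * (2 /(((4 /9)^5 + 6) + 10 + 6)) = 1476225 /18851479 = 0.08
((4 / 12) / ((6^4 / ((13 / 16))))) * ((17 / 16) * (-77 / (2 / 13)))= -221221 / 1990656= -0.11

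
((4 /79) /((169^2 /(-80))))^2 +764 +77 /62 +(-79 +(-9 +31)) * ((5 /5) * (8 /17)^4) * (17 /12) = 1180551449596580292293 /1550741661757779166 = 761.28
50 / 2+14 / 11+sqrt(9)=322 / 11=29.27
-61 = -61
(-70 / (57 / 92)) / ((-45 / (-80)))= -103040 / 513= -200.86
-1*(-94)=94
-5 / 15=-1 / 3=-0.33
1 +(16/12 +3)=5.33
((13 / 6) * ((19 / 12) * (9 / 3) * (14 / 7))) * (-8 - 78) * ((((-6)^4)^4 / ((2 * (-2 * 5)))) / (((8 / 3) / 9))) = 4213548045997056 / 5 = 842709609199411.20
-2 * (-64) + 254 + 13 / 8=3069 / 8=383.62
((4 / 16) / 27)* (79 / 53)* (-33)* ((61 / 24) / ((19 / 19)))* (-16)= 18.52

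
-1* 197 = -197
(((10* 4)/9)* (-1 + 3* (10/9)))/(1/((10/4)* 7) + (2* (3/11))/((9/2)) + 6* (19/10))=107800/120357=0.90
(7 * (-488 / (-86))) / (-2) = -854 / 43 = -19.86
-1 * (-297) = 297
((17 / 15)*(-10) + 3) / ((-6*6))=25 / 108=0.23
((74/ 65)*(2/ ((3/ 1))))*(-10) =-296/ 39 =-7.59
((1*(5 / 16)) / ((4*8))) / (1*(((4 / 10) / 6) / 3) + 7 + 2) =225 / 207872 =0.00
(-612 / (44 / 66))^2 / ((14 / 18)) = 7584516 / 7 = 1083502.29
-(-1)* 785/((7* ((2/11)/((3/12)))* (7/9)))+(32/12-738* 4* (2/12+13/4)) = -11624855/1176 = -9885.08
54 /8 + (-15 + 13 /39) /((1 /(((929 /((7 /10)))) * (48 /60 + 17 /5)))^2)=-1822742565 /4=-455685641.25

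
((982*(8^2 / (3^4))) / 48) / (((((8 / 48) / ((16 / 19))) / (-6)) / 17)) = -4273664 / 513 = -8330.73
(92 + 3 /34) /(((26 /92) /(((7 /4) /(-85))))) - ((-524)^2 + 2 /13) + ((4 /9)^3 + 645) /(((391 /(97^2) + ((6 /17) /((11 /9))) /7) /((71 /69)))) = -205515165061146640639 /770970083834340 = -266566.98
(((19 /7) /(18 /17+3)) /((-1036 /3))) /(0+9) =-323 /1501164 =-0.00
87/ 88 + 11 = 11.99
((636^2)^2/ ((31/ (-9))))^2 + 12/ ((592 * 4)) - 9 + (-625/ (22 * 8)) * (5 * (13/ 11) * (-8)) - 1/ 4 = 155327739193757176784266996239/ 68838352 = 2256412808862088633154.19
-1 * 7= -7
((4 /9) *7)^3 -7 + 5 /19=323776 /13851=23.38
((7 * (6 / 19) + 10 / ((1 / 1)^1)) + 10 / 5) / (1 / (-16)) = -227.37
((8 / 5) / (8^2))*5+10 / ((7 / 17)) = 1367 / 56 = 24.41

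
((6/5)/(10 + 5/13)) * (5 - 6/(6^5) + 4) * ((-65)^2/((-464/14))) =-179365277/1353024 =-132.57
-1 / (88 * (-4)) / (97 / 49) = 49 / 34144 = 0.00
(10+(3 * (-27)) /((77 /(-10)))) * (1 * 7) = 1580 /11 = 143.64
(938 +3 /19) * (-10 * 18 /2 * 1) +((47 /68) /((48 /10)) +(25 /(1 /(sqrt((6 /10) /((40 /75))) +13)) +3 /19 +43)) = -84039.39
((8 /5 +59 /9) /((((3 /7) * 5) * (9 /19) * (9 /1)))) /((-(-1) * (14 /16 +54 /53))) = 20695864 /43904025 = 0.47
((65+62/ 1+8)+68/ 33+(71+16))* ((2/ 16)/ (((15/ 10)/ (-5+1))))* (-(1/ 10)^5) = 3697/ 4950000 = 0.00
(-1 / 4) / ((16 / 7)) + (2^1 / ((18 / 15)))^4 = 39433 / 5184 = 7.61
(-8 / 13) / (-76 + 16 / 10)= 10 / 1209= 0.01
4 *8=32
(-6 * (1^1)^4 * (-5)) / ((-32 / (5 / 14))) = -75 / 224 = -0.33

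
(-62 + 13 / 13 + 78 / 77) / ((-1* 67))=4619 / 5159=0.90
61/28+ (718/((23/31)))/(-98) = -34695/4508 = -7.70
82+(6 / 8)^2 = 1321 / 16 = 82.56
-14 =-14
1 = 1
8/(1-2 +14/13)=104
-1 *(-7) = 7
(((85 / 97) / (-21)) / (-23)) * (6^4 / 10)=3672 / 15617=0.24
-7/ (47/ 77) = -539/ 47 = -11.47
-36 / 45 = -4 / 5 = -0.80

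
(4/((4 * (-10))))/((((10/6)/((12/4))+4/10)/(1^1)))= -9/86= -0.10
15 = 15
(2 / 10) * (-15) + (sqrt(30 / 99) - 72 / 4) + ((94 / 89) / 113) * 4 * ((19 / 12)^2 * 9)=-405427 / 20114 + sqrt(330) / 33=-19.61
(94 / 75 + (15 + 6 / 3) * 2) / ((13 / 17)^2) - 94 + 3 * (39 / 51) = -6770353 / 215475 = -31.42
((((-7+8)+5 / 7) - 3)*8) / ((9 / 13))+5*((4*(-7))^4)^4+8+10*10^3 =4995702248133623136981312 / 7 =713671749733374733854473.10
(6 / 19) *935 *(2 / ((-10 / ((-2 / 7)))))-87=-9327 / 133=-70.13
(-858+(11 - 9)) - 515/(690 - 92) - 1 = -513001/598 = -857.86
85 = 85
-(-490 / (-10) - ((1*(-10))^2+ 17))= 68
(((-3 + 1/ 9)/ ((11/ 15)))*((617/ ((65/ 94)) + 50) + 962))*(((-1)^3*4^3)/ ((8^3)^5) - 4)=45365116754306539/ 1511828488192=30006.79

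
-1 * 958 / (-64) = 479 / 32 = 14.97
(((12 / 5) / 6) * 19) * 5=38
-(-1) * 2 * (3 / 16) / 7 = 3 / 56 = 0.05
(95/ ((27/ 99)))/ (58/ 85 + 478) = 88825/ 122064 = 0.73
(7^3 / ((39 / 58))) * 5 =99470 / 39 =2550.51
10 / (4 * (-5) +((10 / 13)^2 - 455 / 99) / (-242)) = -8097804 / 16182209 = -0.50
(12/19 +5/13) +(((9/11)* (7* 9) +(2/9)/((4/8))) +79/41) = 55074265/1002573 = 54.93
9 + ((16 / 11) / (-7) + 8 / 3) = 2647 / 231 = 11.46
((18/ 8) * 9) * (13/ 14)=1053/ 56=18.80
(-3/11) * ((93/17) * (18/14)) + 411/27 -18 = -55324/11781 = -4.70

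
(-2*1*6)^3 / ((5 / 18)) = -31104 / 5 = -6220.80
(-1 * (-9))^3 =729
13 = 13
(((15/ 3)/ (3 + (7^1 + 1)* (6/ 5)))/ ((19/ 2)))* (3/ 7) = 50/ 2793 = 0.02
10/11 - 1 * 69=-68.09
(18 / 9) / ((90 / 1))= 1 / 45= 0.02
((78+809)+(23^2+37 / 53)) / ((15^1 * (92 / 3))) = 15017 / 4876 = 3.08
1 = 1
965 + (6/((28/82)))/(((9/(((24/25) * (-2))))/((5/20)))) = 168711/175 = 964.06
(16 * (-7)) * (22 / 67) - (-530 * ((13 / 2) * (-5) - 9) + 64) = -1480417 / 67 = -22095.78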